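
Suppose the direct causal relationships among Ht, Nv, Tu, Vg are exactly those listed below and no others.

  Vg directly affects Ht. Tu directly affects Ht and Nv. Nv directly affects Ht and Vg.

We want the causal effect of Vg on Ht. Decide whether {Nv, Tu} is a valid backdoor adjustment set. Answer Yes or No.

Backdoor paths from Vg to Ht (paths whose first edge points into Vg):
  P1: Vg <- Nv <- Tu -> Ht
  P2: Vg <- Nv -> Ht
Condition 1 (no descendant of Vg in the set): holds — descendants of Vg are {Ht}; none are in {Nv, Tu}.
Condition 2 (every backdoor path blocked by {Nv, Tu}):
  P1: blocked at chain node Nv ∈ conditioning set.
  P2: blocked at fork node Nv ∈ conditioning set.
{Nv, Tu} satisfies the backdoor criterion.

Yes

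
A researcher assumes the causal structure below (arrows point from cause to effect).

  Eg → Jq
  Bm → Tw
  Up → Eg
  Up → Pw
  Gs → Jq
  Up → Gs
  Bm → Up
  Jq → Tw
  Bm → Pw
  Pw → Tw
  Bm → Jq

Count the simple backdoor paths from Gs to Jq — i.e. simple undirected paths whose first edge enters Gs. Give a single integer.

A backdoor path from Gs to Jq is any simple undirected path whose first edge points into Gs (i.e. leaves Gs via a parent).
Parents of Gs: {Up}.
Enumerating:
  P1: Gs <- Up <- Bm -> Pw -> Tw <- Jq
  P2: Gs <- Up <- Bm -> Jq
  P3: Gs <- Up <- Bm -> Tw <- Jq
  P4: Gs <- Up -> Eg -> Jq
  P5: Gs <- Up -> Pw <- Bm -> Jq
  P6: Gs <- Up -> Pw <- Bm -> Tw <- Jq
  P7: Gs <- Up -> Pw -> Tw <- Bm -> Jq
  P8: Gs <- Up -> Pw -> Tw <- Jq
That exhausts the simple backdoor paths. Count: 8.

8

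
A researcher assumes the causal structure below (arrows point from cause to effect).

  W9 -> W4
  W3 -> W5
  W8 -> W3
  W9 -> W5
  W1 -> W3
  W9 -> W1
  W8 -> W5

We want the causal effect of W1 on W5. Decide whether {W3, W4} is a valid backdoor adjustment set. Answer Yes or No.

Backdoor paths from W1 to W5 (paths whose first edge points into W1):
  P1: W1 <- W9 -> W5
Condition 1 (no descendant of W1 in the set): FAILS — W3 is a descendant of W1.
Condition 2 (every backdoor path blocked by {W3, W4}):
  P1: open — no interior node is in the conditioning set.
{W3, W4} does not satisfy the backdoor criterion.

No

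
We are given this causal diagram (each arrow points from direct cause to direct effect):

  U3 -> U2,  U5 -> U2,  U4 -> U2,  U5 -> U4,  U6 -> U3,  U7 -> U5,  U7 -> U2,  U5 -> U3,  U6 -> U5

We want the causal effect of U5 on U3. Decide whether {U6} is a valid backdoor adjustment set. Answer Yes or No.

Backdoor paths from U5 to U3 (paths whose first edge points into U5):
  P1: U5 <- U7 -> U2 <- U3
  P2: U5 <- U6 -> U3
Condition 1 (no descendant of U5 in the set): holds — descendants of U5 are {U2, U3, U4}; none are in {U6}.
Condition 2 (every backdoor path blocked by {U6}):
  P1: blocked at collider U2 (neither it nor any descendant is in the conditioning set).
  P2: blocked at fork node U6 ∈ conditioning set.
{U6} satisfies the backdoor criterion.

Yes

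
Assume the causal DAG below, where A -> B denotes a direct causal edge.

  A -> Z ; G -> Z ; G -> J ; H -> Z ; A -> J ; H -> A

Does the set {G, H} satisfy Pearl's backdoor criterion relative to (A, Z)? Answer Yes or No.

Backdoor paths from A to Z (paths whose first edge points into A):
  P1: A <- H -> Z
Condition 1 (no descendant of A in the set): holds — descendants of A are {J, Z}; none are in {G, H}.
Condition 2 (every backdoor path blocked by {G, H}):
  P1: blocked at fork node H ∈ conditioning set.
{G, H} satisfies the backdoor criterion.

Yes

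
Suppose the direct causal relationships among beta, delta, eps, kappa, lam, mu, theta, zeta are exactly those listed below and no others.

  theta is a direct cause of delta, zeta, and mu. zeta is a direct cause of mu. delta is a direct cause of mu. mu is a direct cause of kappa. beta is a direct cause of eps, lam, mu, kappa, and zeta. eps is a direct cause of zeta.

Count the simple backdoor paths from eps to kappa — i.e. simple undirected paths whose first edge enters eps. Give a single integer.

5

A backdoor path from eps to kappa is any simple undirected path whose first edge points into eps (i.e. leaves eps via a parent).
Parents of eps: {beta}.
Enumerating:
  P1: eps <- beta -> zeta <- theta -> delta -> mu -> kappa
  P2: eps <- beta -> zeta <- theta -> mu -> kappa
  P3: eps <- beta -> zeta -> mu -> kappa
  P4: eps <- beta -> mu -> kappa
  P5: eps <- beta -> kappa
That exhausts the simple backdoor paths. Count: 5.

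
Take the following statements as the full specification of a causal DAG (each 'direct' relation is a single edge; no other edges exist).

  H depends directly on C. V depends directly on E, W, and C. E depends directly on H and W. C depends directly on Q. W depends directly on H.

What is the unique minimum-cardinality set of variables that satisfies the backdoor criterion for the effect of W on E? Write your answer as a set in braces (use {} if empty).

{H}

Variables eligible for adjustment (non-descendants of W, excluding W and E): {C, H, Q}.
Backdoor paths from W to E:
  P1: W <- H <- C -> V <- E
  P2: W <- H -> E
The empty set is not sufficient: P2 (W <- H -> E) has no collider blocking it and no conditioned non-collider, so it is open.
Try {H}:
  P1: blocked at chain node H ∈ conditioning set.
  P2: blocked at fork node H ∈ conditioning set.
{H} contains no descendant of W and blocks every backdoor path.
No other singleton works — e.g. {Q} leaves P2 open — so {H} is the unique smallest valid adjustment set.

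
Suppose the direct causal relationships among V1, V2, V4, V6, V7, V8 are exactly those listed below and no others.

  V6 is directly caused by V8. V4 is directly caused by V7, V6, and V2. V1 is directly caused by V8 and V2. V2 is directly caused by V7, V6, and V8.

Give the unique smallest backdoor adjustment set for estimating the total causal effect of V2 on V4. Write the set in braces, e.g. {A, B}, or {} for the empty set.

{V6, V7}

Variables eligible for adjustment (non-descendants of V2, excluding V2 and V4): {V6, V7, V8}.
Backdoor paths from V2 to V4:
  P1: V2 <- V8 -> V6 -> V4
  P2: V2 <- V7 -> V4
  P3: V2 <- V6 -> V4
The empty set is not sufficient: P1 (V2 <- V8 -> V6 -> V4) has no collider blocking it and no conditioned non-collider, so it is open.
Try {V6, V7}:
  P1: blocked at chain node V6 ∈ conditioning set.
  P2: blocked at fork node V7 ∈ conditioning set.
  P3: blocked at fork node V6 ∈ conditioning set.
{V6, V7} contains no descendant of V2 and blocks every backdoor path.
Every element of {V6, V7} is needed (dropping V6 leaves P1 open; dropping V7 leaves P2 open), so no proper subset is valid.
Among all size-2 subsets of the eligible variables, only {V6, V7} blocks every backdoor path, so it is the unique smallest valid adjustment set.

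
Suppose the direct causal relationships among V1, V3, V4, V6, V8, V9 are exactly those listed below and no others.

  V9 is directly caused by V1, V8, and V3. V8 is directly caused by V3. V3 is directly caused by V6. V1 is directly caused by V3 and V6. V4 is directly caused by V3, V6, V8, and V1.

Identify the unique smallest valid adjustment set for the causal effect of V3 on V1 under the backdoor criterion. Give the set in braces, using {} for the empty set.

Variables eligible for adjustment (non-descendants of V3, excluding V3 and V1): {V6}.
Backdoor paths from V3 to V1:
  P1: V3 <- V6 -> V1
  P2: V3 <- V6 -> V4 <- V8 -> V9 <- V1
  P3: V3 <- V6 -> V4 <- V1
The empty set is not sufficient: P1 (V3 <- V6 -> V1) has no collider blocking it and no conditioned non-collider, so it is open.
Try {V6}:
  P1: blocked at fork node V6 ∈ conditioning set.
  P2: blocked at fork node V6 ∈ conditioning set.
  P3: blocked at fork node V6 ∈ conditioning set.
{V6} contains no descendant of V3 and blocks every backdoor path.
{V6} is the unique smallest valid adjustment set.

{V6}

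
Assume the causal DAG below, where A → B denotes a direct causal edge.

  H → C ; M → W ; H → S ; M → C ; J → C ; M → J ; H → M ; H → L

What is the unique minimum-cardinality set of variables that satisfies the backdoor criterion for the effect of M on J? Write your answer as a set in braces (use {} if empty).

{}

Variables eligible for adjustment (non-descendants of M, excluding M and J): {H, L, S}.
Backdoor paths from M to J:
  P1: M <- H -> C <- J
Each backdoor path contains an unconditioned collider, so every path is already blocked with the empty conditioning set:
  P1: blocked at collider C (neither it nor any descendant is in the conditioning set).
The empty set is therefore the unique smallest valid set.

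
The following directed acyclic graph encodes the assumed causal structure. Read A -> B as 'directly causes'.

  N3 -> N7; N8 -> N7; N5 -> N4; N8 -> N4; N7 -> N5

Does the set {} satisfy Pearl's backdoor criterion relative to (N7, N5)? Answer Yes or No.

Backdoor paths from N7 to N5 (paths whose first edge points into N7):
  P1: N7 <- N8 -> N4 <- N5
Condition 1 (no descendant of N7 in the set): holds — descendants of N7 are {N4, N5}; none are in {}.
Condition 2 (every backdoor path blocked by {}):
  P1: blocked at collider N4 (neither it nor any descendant is in the conditioning set).
{} satisfies the backdoor criterion.

Yes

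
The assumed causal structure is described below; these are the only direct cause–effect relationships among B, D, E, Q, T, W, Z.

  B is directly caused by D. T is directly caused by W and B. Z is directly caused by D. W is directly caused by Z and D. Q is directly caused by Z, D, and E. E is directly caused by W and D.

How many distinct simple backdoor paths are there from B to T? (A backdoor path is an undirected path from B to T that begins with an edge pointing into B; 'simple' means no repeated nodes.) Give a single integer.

7

A backdoor path from B to T is any simple undirected path whose first edge points into B (i.e. leaves B via a parent).
Parents of B: {D}.
Enumerating:
  P1: B <- D -> Z -> W -> T
  P2: B <- D -> Z -> Q <- E <- W -> T
  P3: B <- D -> W -> T
  P4: B <- D -> E <- W -> T
  P5: B <- D -> E -> Q <- Z -> W -> T
  P6: B <- D -> Q <- Z -> W -> T
  P7: B <- D -> Q <- E <- W -> T
That exhausts the simple backdoor paths. Count: 7.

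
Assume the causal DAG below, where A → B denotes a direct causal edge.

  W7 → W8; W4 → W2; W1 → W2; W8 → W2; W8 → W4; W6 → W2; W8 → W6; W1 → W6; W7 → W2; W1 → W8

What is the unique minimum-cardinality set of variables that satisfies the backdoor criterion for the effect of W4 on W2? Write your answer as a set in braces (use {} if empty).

{W8}

Variables eligible for adjustment (non-descendants of W4, excluding W4 and W2): {W1, W6, W7, W8}.
Backdoor paths from W4 to W2:
  P1: W4 <- W8 <- W7 -> W2
  P2: W4 <- W8 <- W1 -> W6 -> W2
  P3: W4 <- W8 <- W1 -> W2
  P4: W4 <- W8 -> W6 <- W1 -> W2
  P5: W4 <- W8 -> W6 -> W2
  P6: W4 <- W8 -> W2
The empty set is not sufficient: P1 (W4 <- W8 <- W7 -> W2) has no collider blocking it and no conditioned non-collider, so it is open.
Try {W8}:
  P1: blocked at chain node W8 ∈ conditioning set.
  P2: blocked at chain node W8 ∈ conditioning set.
  P3: blocked at chain node W8 ∈ conditioning set.
  P4: blocked at fork node W8 ∈ conditioning set.
  P5: blocked at fork node W8 ∈ conditioning set.
  P6: blocked at fork node W8 ∈ conditioning set.
{W8} contains no descendant of W4 and blocks every backdoor path.
No other singleton works — e.g. {W7} leaves P2 open — so {W8} is the unique smallest valid adjustment set.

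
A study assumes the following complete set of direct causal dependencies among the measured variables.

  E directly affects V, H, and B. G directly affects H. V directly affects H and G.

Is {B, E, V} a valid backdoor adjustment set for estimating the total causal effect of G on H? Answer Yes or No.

Yes

Backdoor paths from G to H (paths whose first edge points into G):
  P1: G <- V <- E -> H
  P2: G <- V -> H
Condition 1 (no descendant of G in the set): holds — descendants of G are {H}; none are in {B, E, V}.
Condition 2 (every backdoor path blocked by {B, E, V}):
  P1: blocked at chain node V ∈ conditioning set.
  P2: blocked at fork node V ∈ conditioning set.
{B, E, V} satisfies the backdoor criterion.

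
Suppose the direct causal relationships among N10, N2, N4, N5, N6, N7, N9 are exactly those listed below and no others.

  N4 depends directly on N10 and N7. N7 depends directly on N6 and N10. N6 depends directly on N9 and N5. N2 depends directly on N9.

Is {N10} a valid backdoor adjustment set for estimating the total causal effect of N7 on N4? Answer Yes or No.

Yes

Backdoor paths from N7 to N4 (paths whose first edge points into N7):
  P1: N7 <- N10 -> N4
Condition 1 (no descendant of N7 in the set): holds — descendants of N7 are {N4}; none are in {N10}.
Condition 2 (every backdoor path blocked by {N10}):
  P1: blocked at fork node N10 ∈ conditioning set.
{N10} satisfies the backdoor criterion.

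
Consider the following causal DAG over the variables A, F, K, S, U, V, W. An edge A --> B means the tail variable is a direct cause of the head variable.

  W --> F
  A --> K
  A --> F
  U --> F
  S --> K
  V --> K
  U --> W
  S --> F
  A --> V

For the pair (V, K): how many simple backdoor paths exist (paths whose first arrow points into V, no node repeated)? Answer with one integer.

A backdoor path from V to K is any simple undirected path whose first edge points into V (i.e. leaves V via a parent).
Parents of V: {A}.
Enumerating:
  P1: V <- A -> F <- S -> K
  P2: V <- A -> K
That exhausts the simple backdoor paths. Count: 2.

2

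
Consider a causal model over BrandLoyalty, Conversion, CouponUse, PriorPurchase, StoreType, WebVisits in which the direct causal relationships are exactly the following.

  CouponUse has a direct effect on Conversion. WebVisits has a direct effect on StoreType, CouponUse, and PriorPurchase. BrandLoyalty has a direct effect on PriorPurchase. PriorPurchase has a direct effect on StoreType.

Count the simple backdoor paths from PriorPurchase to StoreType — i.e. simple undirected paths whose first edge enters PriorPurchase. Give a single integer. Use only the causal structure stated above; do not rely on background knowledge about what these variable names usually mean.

1

A backdoor path from PriorPurchase to StoreType is any simple undirected path whose first edge points into PriorPurchase (i.e. leaves PriorPurchase via a parent).
Parents of PriorPurchase: {BrandLoyalty, WebVisits}.
Enumerating:
  P1: PriorPurchase <- WebVisits -> StoreType
That exhausts the simple backdoor paths. Count: 1.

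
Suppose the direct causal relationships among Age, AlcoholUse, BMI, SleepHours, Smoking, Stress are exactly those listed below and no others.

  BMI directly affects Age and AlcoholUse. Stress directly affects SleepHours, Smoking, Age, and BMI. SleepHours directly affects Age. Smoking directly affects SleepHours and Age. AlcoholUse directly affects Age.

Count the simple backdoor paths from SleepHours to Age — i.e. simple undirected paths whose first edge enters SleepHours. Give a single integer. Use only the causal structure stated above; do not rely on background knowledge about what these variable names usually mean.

8

A backdoor path from SleepHours to Age is any simple undirected path whose first edge points into SleepHours (i.e. leaves SleepHours via a parent).
Parents of SleepHours: {Smoking, Stress}.
Enumerating:
  P1: SleepHours <- Stress -> BMI -> AlcoholUse -> Age
  P2: SleepHours <- Stress -> BMI -> Age
  P3: SleepHours <- Stress -> Smoking -> Age
  P4: SleepHours <- Stress -> Age
  P5: SleepHours <- Smoking <- Stress -> BMI -> AlcoholUse -> Age
  P6: SleepHours <- Smoking <- Stress -> BMI -> Age
  P7: SleepHours <- Smoking <- Stress -> Age
  P8: SleepHours <- Smoking -> Age
That exhausts the simple backdoor paths. Count: 8.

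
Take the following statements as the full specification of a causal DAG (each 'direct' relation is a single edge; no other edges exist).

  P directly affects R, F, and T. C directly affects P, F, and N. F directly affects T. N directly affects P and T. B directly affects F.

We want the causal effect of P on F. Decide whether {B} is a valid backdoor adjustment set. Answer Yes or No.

No

Backdoor paths from P to F (paths whose first edge points into P):
  P1: P <- C -> N -> T <- F
  P2: P <- C -> F
  P3: P <- N <- C -> F
  P4: P <- N -> T <- F
Condition 1 (no descendant of P in the set): holds — descendants of P are {F, R, T}; none are in {B}.
Condition 2 (every backdoor path blocked by {B}):
  P1: blocked at collider T (neither it nor any descendant is in the conditioning set).
  P2: open — no interior node is in the conditioning set.
  P3: open — no interior node is in the conditioning set.
  P4: blocked at collider T (neither it nor any descendant is in the conditioning set).
{B} does not satisfy the backdoor criterion.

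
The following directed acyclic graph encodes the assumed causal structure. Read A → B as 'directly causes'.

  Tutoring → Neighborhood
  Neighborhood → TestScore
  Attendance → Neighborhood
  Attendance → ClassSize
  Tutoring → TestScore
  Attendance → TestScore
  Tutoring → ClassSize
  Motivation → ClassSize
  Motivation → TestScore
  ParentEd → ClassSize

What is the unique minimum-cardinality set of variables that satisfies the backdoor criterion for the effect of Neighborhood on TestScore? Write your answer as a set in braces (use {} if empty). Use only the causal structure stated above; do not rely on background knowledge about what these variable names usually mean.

{Attendance, Tutoring}

Variables eligible for adjustment (non-descendants of Neighborhood, excluding Neighborhood and TestScore): {Attendance, ClassSize, Motivation, ParentEd, Tutoring}.
Backdoor paths from Neighborhood to TestScore:
  P1: Neighborhood <- Tutoring -> ClassSize <- Motivation -> TestScore
  P2: Neighborhood <- Tutoring -> ClassSize <- Attendance -> TestScore
  P3: Neighborhood <- Tutoring -> TestScore
  P4: Neighborhood <- Attendance -> ClassSize <- Tutoring -> TestScore
  P5: Neighborhood <- Attendance -> ClassSize <- Motivation -> TestScore
  P6: Neighborhood <- Attendance -> TestScore
The empty set is not sufficient: P3 (Neighborhood <- Tutoring -> TestScore) has no collider blocking it and no conditioned non-collider, so it is open.
Try {Attendance, Tutoring}:
  P1: blocked at fork node Tutoring ∈ conditioning set.
  P2: blocked at fork node Tutoring ∈ conditioning set.
  P3: blocked at fork node Tutoring ∈ conditioning set.
  P4: blocked at fork node Attendance ∈ conditioning set.
  P5: blocked at fork node Attendance ∈ conditioning set.
  P6: blocked at fork node Attendance ∈ conditioning set.
{Attendance, Tutoring} contains no descendant of Neighborhood and blocks every backdoor path.
Every element of {Attendance, Tutoring} is needed (dropping Attendance leaves P6 open; dropping Tutoring leaves P3 open), so no proper subset is valid.
Among all size-2 subsets of the eligible variables, only {Attendance, Tutoring} blocks every backdoor path, so it is the unique smallest valid adjustment set.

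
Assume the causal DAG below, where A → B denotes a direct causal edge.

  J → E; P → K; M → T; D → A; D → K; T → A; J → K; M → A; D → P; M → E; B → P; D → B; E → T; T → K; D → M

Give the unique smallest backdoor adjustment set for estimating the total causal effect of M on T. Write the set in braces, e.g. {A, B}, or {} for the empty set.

{}

Variables eligible for adjustment (non-descendants of M, excluding M and T): {B, D, J, P}.
Backdoor paths from M to T:
  P1: M <- D -> B -> P -> K <- J -> E -> T
  P2: M <- D -> B -> P -> K <- T
  P3: M <- D -> P -> K <- J -> E -> T
  P4: M <- D -> P -> K <- T
  P5: M <- D -> K <- J -> E -> T
  P6: M <- D -> K <- T
  P7: M <- D -> A <- T
Each backdoor path contains an unconditioned collider, so every path is already blocked with the empty conditioning set:
  P1: blocked at collider K (neither it nor any descendant is in the conditioning set).
  P2: blocked at collider K (neither it nor any descendant is in the conditioning set).
  P3: blocked at collider K (neither it nor any descendant is in the conditioning set).
  P4: blocked at collider K (neither it nor any descendant is in the conditioning set).
  P5: blocked at collider K (neither it nor any descendant is in the conditioning set).
  P6: blocked at collider K (neither it nor any descendant is in the conditioning set).
  P7: blocked at collider A (neither it nor any descendant is in the conditioning set).
The empty set is therefore the unique smallest valid set.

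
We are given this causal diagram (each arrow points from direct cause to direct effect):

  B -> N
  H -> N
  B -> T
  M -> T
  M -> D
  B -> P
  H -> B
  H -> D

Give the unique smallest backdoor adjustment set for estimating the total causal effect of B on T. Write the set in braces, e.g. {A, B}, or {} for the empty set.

{}

Variables eligible for adjustment (non-descendants of B, excluding B and T): {D, H, M}.
Backdoor paths from B to T:
  P1: B <- H -> D <- M -> T
Each backdoor path contains an unconditioned collider, so every path is already blocked with the empty conditioning set:
  P1: blocked at collider D (neither it nor any descendant is in the conditioning set).
The empty set is therefore the unique smallest valid set.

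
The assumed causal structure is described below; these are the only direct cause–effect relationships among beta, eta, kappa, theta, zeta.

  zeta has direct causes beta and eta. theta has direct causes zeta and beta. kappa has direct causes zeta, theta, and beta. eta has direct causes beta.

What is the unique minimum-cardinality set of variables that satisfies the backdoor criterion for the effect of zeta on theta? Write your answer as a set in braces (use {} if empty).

Variables eligible for adjustment (non-descendants of zeta, excluding zeta and theta): {beta, eta}.
Backdoor paths from zeta to theta:
  P1: zeta <- beta -> theta
  P2: zeta <- beta -> kappa <- theta
  P3: zeta <- eta <- beta -> theta
  P4: zeta <- eta <- beta -> kappa <- theta
The empty set is not sufficient: P1 (zeta <- beta -> theta) has no collider blocking it and no conditioned non-collider, so it is open.
Try {beta}:
  P1: blocked at fork node beta ∈ conditioning set.
  P2: blocked at fork node beta ∈ conditioning set.
  P3: blocked at fork node beta ∈ conditioning set.
  P4: blocked at fork node beta ∈ conditioning set.
{beta} contains no descendant of zeta and blocks every backdoor path.
No other singleton works — e.g. {eta} leaves P1 open — so {beta} is the unique smallest valid adjustment set.

{beta}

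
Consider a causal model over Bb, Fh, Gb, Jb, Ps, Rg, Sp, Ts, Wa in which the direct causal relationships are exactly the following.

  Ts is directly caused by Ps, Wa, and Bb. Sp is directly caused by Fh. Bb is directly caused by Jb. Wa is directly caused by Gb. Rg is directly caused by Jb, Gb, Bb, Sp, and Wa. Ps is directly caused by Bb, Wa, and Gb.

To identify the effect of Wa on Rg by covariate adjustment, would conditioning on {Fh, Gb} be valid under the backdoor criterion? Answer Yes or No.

Yes

Backdoor paths from Wa to Rg (paths whose first edge points into Wa):
  P1: Wa <- Gb -> Ps <- Bb <- Jb -> Rg
  P2: Wa <- Gb -> Ps <- Bb -> Rg
  P3: Wa <- Gb -> Ps -> Ts <- Bb <- Jb -> Rg
  P4: Wa <- Gb -> Ps -> Ts <- Bb -> Rg
  P5: Wa <- Gb -> Rg
Condition 1 (no descendant of Wa in the set): holds — descendants of Wa are {Ps, Rg, Ts}; none are in {Fh, Gb}.
Condition 2 (every backdoor path blocked by {Fh, Gb}):
  P1: blocked at fork node Gb ∈ conditioning set.
  P2: blocked at fork node Gb ∈ conditioning set.
  P3: blocked at fork node Gb ∈ conditioning set.
  P4: blocked at fork node Gb ∈ conditioning set.
  P5: blocked at fork node Gb ∈ conditioning set.
{Fh, Gb} satisfies the backdoor criterion.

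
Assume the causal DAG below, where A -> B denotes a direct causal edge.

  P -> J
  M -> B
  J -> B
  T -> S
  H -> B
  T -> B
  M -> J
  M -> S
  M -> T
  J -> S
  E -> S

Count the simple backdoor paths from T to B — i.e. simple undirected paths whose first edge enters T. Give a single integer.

A backdoor path from T to B is any simple undirected path whose first edge points into T (i.e. leaves T via a parent).
Parents of T: {M}.
Enumerating:
  P1: T <- M -> J -> B
  P2: T <- M -> B
  P3: T <- M -> S <- J -> B
That exhausts the simple backdoor paths. Count: 3.

3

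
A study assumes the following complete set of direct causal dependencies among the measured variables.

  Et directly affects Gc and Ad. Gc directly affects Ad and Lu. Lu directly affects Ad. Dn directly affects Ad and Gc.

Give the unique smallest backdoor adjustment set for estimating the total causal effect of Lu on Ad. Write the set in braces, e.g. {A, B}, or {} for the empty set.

{Gc}

Variables eligible for adjustment (non-descendants of Lu, excluding Lu and Ad): {Dn, Et, Gc}.
Backdoor paths from Lu to Ad:
  P1: Lu <- Gc <- Dn -> Ad
  P2: Lu <- Gc <- Et -> Ad
  P3: Lu <- Gc -> Ad
The empty set is not sufficient: P1 (Lu <- Gc <- Dn -> Ad) has no collider blocking it and no conditioned non-collider, so it is open.
Try {Gc}:
  P1: blocked at chain node Gc ∈ conditioning set.
  P2: blocked at chain node Gc ∈ conditioning set.
  P3: blocked at fork node Gc ∈ conditioning set.
{Gc} contains no descendant of Lu and blocks every backdoor path.
No other singleton works — e.g. {Dn} leaves P2 open — so {Gc} is the unique smallest valid adjustment set.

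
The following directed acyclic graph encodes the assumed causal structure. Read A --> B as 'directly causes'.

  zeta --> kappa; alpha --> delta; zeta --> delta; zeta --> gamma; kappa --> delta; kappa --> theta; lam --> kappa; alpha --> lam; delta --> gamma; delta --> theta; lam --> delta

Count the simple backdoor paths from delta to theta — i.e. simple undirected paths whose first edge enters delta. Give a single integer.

A backdoor path from delta to theta is any simple undirected path whose first edge points into delta (i.e. leaves delta via a parent).
Parents of delta: {alpha, kappa, lam, zeta}.
Enumerating:
  P1: delta <- alpha -> lam -> kappa -> theta
  P2: delta <- lam -> kappa -> theta
  P3: delta <- zeta -> kappa -> theta
  P4: delta <- kappa -> theta
That exhausts the simple backdoor paths. Count: 4.

4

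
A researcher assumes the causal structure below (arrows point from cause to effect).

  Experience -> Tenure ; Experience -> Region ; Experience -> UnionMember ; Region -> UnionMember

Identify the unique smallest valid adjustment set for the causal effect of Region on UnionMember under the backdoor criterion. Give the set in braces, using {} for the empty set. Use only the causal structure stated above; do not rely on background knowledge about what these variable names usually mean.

{Experience}

Variables eligible for adjustment (non-descendants of Region, excluding Region and UnionMember): {Experience, Tenure}.
Backdoor paths from Region to UnionMember:
  P1: Region <- Experience -> UnionMember
The empty set is not sufficient: P1 (Region <- Experience -> UnionMember) has no collider blocking it and no conditioned non-collider, so it is open.
Try {Experience}:
  P1: blocked at fork node Experience ∈ conditioning set.
{Experience} contains no descendant of Region and blocks every backdoor path.
No other singleton works — e.g. {Tenure} leaves P1 open — so {Experience} is the unique smallest valid adjustment set.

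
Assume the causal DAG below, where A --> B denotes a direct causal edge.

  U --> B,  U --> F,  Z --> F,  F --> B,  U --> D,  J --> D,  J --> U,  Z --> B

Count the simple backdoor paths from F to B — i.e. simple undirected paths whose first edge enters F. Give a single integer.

2

A backdoor path from F to B is any simple undirected path whose first edge points into F (i.e. leaves F via a parent).
Parents of F: {U, Z}.
Enumerating:
  P1: F <- Z -> B
  P2: F <- U -> B
That exhausts the simple backdoor paths. Count: 2.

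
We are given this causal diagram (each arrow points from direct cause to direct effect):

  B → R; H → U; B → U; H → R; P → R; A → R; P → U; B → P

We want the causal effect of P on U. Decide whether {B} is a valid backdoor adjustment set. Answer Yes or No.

Backdoor paths from P to U (paths whose first edge points into P):
  P1: P <- B -> U
  P2: P <- B -> R <- H -> U
Condition 1 (no descendant of P in the set): holds — descendants of P are {R, U}; none are in {B}.
Condition 2 (every backdoor path blocked by {B}):
  P1: blocked at fork node B ∈ conditioning set.
  P2: blocked at fork node B ∈ conditioning set.
{B} satisfies the backdoor criterion.

Yes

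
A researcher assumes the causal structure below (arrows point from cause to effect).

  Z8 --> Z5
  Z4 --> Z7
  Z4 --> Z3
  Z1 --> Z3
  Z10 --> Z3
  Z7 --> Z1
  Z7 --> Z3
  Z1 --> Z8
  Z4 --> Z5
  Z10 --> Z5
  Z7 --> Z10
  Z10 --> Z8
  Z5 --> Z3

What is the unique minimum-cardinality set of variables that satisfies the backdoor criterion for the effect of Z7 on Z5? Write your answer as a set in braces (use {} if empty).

Variables eligible for adjustment (non-descendants of Z7, excluding Z7 and Z5): {Z4}.
Backdoor paths from Z7 to Z5:
  P1: Z7 <- Z4 -> Z5
  P2: Z7 <- Z4 -> Z3 <- Z1 -> Z8 <- Z10 -> Z5
  P3: Z7 <- Z4 -> Z3 <- Z1 -> Z8 -> Z5
  P4: Z7 <- Z4 -> Z3 <- Z10 -> Z8 -> Z5
  P5: Z7 <- Z4 -> Z3 <- Z10 -> Z5
  P6: Z7 <- Z4 -> Z3 <- Z5
The empty set is not sufficient: P1 (Z7 <- Z4 -> Z5) has no collider blocking it and no conditioned non-collider, so it is open.
Try {Z4}:
  P1: blocked at fork node Z4 ∈ conditioning set.
  P2: blocked at fork node Z4 ∈ conditioning set.
  P3: blocked at fork node Z4 ∈ conditioning set.
  P4: blocked at fork node Z4 ∈ conditioning set.
  P5: blocked at fork node Z4 ∈ conditioning set.
  P6: blocked at fork node Z4 ∈ conditioning set.
{Z4} contains no descendant of Z7 and blocks every backdoor path.
{Z4} is the unique smallest valid adjustment set.

{Z4}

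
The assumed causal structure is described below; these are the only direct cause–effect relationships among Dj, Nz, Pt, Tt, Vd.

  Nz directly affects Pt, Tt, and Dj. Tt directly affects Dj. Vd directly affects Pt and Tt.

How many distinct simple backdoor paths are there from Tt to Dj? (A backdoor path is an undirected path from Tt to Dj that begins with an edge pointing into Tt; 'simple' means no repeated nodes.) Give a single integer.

A backdoor path from Tt to Dj is any simple undirected path whose first edge points into Tt (i.e. leaves Tt via a parent).
Parents of Tt: {Nz, Vd}.
Enumerating:
  P1: Tt <- Nz -> Dj
  P2: Tt <- Vd -> Pt <- Nz -> Dj
That exhausts the simple backdoor paths. Count: 2.

2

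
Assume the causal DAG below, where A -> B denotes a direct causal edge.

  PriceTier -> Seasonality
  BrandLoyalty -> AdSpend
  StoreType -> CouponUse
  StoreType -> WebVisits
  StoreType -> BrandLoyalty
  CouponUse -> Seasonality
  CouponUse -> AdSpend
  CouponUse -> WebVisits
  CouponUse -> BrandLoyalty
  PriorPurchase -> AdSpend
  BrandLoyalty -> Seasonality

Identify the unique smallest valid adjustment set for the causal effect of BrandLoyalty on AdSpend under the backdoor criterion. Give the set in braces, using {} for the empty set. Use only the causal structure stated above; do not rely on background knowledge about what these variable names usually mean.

Variables eligible for adjustment (non-descendants of BrandLoyalty, excluding BrandLoyalty and AdSpend): {CouponUse, PriceTier, PriorPurchase, StoreType, WebVisits}.
Backdoor paths from BrandLoyalty to AdSpend:
  P1: BrandLoyalty <- StoreType -> CouponUse -> AdSpend
  P2: BrandLoyalty <- StoreType -> WebVisits <- CouponUse -> AdSpend
  P3: BrandLoyalty <- CouponUse -> AdSpend
The empty set is not sufficient: P1 (BrandLoyalty <- StoreType -> CouponUse -> AdSpend) has no collider blocking it and no conditioned non-collider, so it is open.
Try {CouponUse}:
  P1: blocked at chain node CouponUse ∈ conditioning set.
  P2: blocked at collider WebVisits (neither it nor any descendant is in the conditioning set).
  P3: blocked at fork node CouponUse ∈ conditioning set.
{CouponUse} contains no descendant of BrandLoyalty and blocks every backdoor path.
No other singleton works — e.g. {StoreType} leaves P3 open — so {CouponUse} is the unique smallest valid adjustment set.

{CouponUse}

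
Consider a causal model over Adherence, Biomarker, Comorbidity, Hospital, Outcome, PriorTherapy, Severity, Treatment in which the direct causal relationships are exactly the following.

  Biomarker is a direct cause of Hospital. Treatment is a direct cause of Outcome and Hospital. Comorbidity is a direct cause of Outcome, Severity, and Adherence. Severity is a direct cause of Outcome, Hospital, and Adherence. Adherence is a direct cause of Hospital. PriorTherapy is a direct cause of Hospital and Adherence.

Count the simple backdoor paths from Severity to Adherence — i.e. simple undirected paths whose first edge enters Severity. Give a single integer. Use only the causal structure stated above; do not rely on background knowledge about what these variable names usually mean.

3

A backdoor path from Severity to Adherence is any simple undirected path whose first edge points into Severity (i.e. leaves Severity via a parent).
Parents of Severity: {Comorbidity}.
Enumerating:
  P1: Severity <- Comorbidity -> Adherence
  P2: Severity <- Comorbidity -> Outcome <- Treatment -> Hospital <- PriorTherapy -> Adherence
  P3: Severity <- Comorbidity -> Outcome <- Treatment -> Hospital <- Adherence
That exhausts the simple backdoor paths. Count: 3.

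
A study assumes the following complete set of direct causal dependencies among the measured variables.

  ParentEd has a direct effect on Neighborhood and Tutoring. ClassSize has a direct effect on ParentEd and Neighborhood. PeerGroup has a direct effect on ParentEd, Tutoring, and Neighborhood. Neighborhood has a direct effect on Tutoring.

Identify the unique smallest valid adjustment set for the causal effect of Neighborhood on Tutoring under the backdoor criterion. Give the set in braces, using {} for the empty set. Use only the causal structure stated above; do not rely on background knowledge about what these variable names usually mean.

{ParentEd, PeerGroup}

Variables eligible for adjustment (non-descendants of Neighborhood, excluding Neighborhood and Tutoring): {ClassSize, ParentEd, PeerGroup}.
Backdoor paths from Neighborhood to Tutoring:
  P1: Neighborhood <- ClassSize -> ParentEd <- PeerGroup -> Tutoring
  P2: Neighborhood <- ClassSize -> ParentEd -> Tutoring
  P3: Neighborhood <- PeerGroup -> ParentEd -> Tutoring
  P4: Neighborhood <- PeerGroup -> Tutoring
  P5: Neighborhood <- ParentEd <- PeerGroup -> Tutoring
  P6: Neighborhood <- ParentEd -> Tutoring
The empty set is not sufficient: P2 (Neighborhood <- ClassSize -> ParentEd -> Tutoring) has no collider blocking it and no conditioned non-collider, so it is open.
Try {ParentEd, PeerGroup}:
  P1: blocked at fork node PeerGroup ∈ conditioning set.
  P2: blocked at chain node ParentEd ∈ conditioning set.
  P3: blocked at fork node PeerGroup ∈ conditioning set.
  P4: blocked at fork node PeerGroup ∈ conditioning set.
  P5: blocked at chain node ParentEd ∈ conditioning set.
  P6: blocked at fork node ParentEd ∈ conditioning set.
{ParentEd, PeerGroup} contains no descendant of Neighborhood and blocks every backdoor path.
Every element of {ParentEd, PeerGroup} is needed (dropping ParentEd leaves P2 open; dropping PeerGroup leaves P1 open), so no proper subset is valid.
Among all size-2 subsets of the eligible variables, only {ParentEd, PeerGroup} blocks every backdoor path, so it is the unique smallest valid adjustment set.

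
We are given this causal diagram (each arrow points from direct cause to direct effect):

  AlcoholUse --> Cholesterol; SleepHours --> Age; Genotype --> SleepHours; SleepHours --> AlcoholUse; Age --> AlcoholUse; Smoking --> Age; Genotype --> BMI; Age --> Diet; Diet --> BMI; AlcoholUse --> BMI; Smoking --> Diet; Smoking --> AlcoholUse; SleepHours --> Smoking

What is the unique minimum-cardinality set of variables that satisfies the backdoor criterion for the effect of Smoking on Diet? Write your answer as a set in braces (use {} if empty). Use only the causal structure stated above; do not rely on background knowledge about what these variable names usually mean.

Variables eligible for adjustment (non-descendants of Smoking, excluding Smoking and Diet): {Genotype, SleepHours}.
Backdoor paths from Smoking to Diet:
  P1: Smoking <- SleepHours <- Genotype -> BMI <- AlcoholUse <- Age -> Diet
  P2: Smoking <- SleepHours <- Genotype -> BMI <- Diet
  P3: Smoking <- SleepHours -> Age -> AlcoholUse -> BMI <- Diet
  P4: Smoking <- SleepHours -> Age -> Diet
  P5: Smoking <- SleepHours -> AlcoholUse <- Age -> Diet
  P6: Smoking <- SleepHours -> AlcoholUse -> BMI <- Diet
The empty set is not sufficient: P4 (Smoking <- SleepHours -> Age -> Diet) has no collider blocking it and no conditioned non-collider, so it is open.
Try {SleepHours}:
  P1: blocked at chain node SleepHours ∈ conditioning set.
  P2: blocked at chain node SleepHours ∈ conditioning set.
  P3: blocked at fork node SleepHours ∈ conditioning set.
  P4: blocked at fork node SleepHours ∈ conditioning set.
  P5: blocked at fork node SleepHours ∈ conditioning set.
  P6: blocked at fork node SleepHours ∈ conditioning set.
{SleepHours} contains no descendant of Smoking and blocks every backdoor path.
No other singleton works — e.g. {Genotype} leaves P4 open — so {SleepHours} is the unique smallest valid adjustment set.

{SleepHours}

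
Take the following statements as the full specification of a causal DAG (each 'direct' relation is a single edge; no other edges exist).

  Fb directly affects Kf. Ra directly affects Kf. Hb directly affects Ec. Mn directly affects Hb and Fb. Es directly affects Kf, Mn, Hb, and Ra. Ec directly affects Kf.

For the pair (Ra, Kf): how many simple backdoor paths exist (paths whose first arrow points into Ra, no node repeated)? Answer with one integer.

5

A backdoor path from Ra to Kf is any simple undirected path whose first edge points into Ra (i.e. leaves Ra via a parent).
Parents of Ra: {Es}.
Enumerating:
  P1: Ra <- Es -> Mn -> Hb -> Ec -> Kf
  P2: Ra <- Es -> Mn -> Fb -> Kf
  P3: Ra <- Es -> Hb <- Mn -> Fb -> Kf
  P4: Ra <- Es -> Hb -> Ec -> Kf
  P5: Ra <- Es -> Kf
That exhausts the simple backdoor paths. Count: 5.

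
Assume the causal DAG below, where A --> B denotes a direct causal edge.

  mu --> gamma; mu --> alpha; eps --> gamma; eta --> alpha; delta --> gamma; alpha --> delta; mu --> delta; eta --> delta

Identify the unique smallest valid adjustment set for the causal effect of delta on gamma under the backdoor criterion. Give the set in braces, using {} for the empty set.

Variables eligible for adjustment (non-descendants of delta, excluding delta and gamma): {alpha, eps, eta, mu}.
Backdoor paths from delta to gamma:
  P1: delta <- mu -> gamma
  P2: delta <- eta -> alpha <- mu -> gamma
  P3: delta <- alpha <- mu -> gamma
The empty set is not sufficient: P1 (delta <- mu -> gamma) has no collider blocking it and no conditioned non-collider, so it is open.
Try {mu}:
  P1: blocked at fork node mu ∈ conditioning set.
  P2: blocked at collider alpha (neither it nor any descendant is in the conditioning set).
  P3: blocked at fork node mu ∈ conditioning set.
{mu} contains no descendant of delta and blocks every backdoor path.
No other singleton works — e.g. {eta} leaves P1 open — so {mu} is the unique smallest valid adjustment set.

{mu}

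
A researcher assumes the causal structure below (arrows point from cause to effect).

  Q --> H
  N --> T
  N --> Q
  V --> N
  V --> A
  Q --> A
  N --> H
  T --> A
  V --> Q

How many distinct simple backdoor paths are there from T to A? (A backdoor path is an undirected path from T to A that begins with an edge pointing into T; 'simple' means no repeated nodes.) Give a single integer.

A backdoor path from T to A is any simple undirected path whose first edge points into T (i.e. leaves T via a parent).
Parents of T: {N}.
Enumerating:
  P1: T <- N <- V -> Q -> A
  P2: T <- N <- V -> A
  P3: T <- N -> Q <- V -> A
  P4: T <- N -> Q -> A
  P5: T <- N -> H <- Q <- V -> A
  P6: T <- N -> H <- Q -> A
That exhausts the simple backdoor paths. Count: 6.

6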